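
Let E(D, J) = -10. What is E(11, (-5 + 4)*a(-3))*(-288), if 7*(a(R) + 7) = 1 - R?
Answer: 2880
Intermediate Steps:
a(R) = -48/7 - R/7 (a(R) = -7 + (1 - R)/7 = -7 + (1/7 - R/7) = -48/7 - R/7)
E(11, (-5 + 4)*a(-3))*(-288) = -10*(-288) = 2880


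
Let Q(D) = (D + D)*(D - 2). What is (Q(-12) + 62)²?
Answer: 158404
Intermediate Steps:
Q(D) = 2*D*(-2 + D) (Q(D) = (2*D)*(-2 + D) = 2*D*(-2 + D))
(Q(-12) + 62)² = (2*(-12)*(-2 - 12) + 62)² = (2*(-12)*(-14) + 62)² = (336 + 62)² = 398² = 158404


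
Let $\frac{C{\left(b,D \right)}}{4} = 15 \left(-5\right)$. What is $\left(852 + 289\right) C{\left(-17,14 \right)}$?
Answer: $-342300$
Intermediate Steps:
$C{\left(b,D \right)} = -300$ ($C{\left(b,D \right)} = 4 \cdot 15 \left(-5\right) = 4 \left(-75\right) = -300$)
$\left(852 + 289\right) C{\left(-17,14 \right)} = \left(852 + 289\right) \left(-300\right) = 1141 \left(-300\right) = -342300$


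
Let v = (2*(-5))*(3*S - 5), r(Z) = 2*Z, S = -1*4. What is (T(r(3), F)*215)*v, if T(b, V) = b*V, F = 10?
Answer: 2193000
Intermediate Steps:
S = -4
T(b, V) = V*b
v = 170 (v = (2*(-5))*(3*(-4) - 5) = -10*(-12 - 5) = -10*(-17) = 170)
(T(r(3), F)*215)*v = ((10*(2*3))*215)*170 = ((10*6)*215)*170 = (60*215)*170 = 12900*170 = 2193000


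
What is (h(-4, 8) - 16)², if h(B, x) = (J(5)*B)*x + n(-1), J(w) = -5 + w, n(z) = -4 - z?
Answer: 361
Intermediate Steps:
h(B, x) = -3 (h(B, x) = ((-5 + 5)*B)*x + (-4 - 1*(-1)) = (0*B)*x + (-4 + 1) = 0*x - 3 = 0 - 3 = -3)
(h(-4, 8) - 16)² = (-3 - 16)² = (-19)² = 361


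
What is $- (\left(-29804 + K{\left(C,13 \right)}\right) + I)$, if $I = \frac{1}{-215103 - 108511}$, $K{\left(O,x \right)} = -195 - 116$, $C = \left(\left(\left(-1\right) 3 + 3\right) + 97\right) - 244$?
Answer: $\frac{9745635611}{323614} \approx 30115.0$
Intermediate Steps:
$C = -147$ ($C = \left(\left(-3 + 3\right) + 97\right) - 244 = \left(0 + 97\right) - 244 = 97 - 244 = -147$)
$K{\left(O,x \right)} = -311$ ($K{\left(O,x \right)} = -195 - 116 = -311$)
$I = - \frac{1}{323614}$ ($I = \frac{1}{-323614} = - \frac{1}{323614} \approx -3.0901 \cdot 10^{-6}$)
$- (\left(-29804 + K{\left(C,13 \right)}\right) + I) = - (\left(-29804 - 311\right) - \frac{1}{323614}) = - (-30115 - \frac{1}{323614}) = \left(-1\right) \left(- \frac{9745635611}{323614}\right) = \frac{9745635611}{323614}$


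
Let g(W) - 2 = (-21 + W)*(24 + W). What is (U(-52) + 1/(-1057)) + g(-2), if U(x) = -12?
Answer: -545413/1057 ≈ -516.00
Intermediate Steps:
g(W) = 2 + (-21 + W)*(24 + W)
(U(-52) + 1/(-1057)) + g(-2) = (-12 + 1/(-1057)) + (-502 + (-2)² + 3*(-2)) = (-12 - 1/1057) + (-502 + 4 - 6) = -12685/1057 - 504 = -545413/1057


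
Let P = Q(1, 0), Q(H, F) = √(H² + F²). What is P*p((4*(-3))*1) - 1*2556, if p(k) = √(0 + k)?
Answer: -2556 + 2*I*√3 ≈ -2556.0 + 3.4641*I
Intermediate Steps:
Q(H, F) = √(F² + H²)
p(k) = √k
P = 1 (P = √(0² + 1²) = √(0 + 1) = √1 = 1)
P*p((4*(-3))*1) - 1*2556 = 1*√((4*(-3))*1) - 1*2556 = 1*√(-12*1) - 2556 = 1*√(-12) - 2556 = 1*(2*I*√3) - 2556 = 2*I*√3 - 2556 = -2556 + 2*I*√3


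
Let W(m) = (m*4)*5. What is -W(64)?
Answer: -1280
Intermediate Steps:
W(m) = 20*m (W(m) = (4*m)*5 = 20*m)
-W(64) = -20*64 = -1*1280 = -1280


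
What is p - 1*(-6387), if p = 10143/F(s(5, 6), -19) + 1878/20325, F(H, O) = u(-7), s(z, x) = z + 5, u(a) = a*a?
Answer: 44674976/6775 ≈ 6594.1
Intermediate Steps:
u(a) = a²
s(z, x) = 5 + z
F(H, O) = 49 (F(H, O) = (-7)² = 49)
p = 1403051/6775 (p = 10143/49 + 1878/20325 = 10143*(1/49) + 1878*(1/20325) = 207 + 626/6775 = 1403051/6775 ≈ 207.09)
p - 1*(-6387) = 1403051/6775 - 1*(-6387) = 1403051/6775 + 6387 = 44674976/6775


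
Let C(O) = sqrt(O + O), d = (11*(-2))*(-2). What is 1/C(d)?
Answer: sqrt(22)/44 ≈ 0.10660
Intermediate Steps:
d = 44 (d = -22*(-2) = 44)
C(O) = sqrt(2)*sqrt(O) (C(O) = sqrt(2*O) = sqrt(2)*sqrt(O))
1/C(d) = 1/(sqrt(2)*sqrt(44)) = 1/(sqrt(2)*(2*sqrt(11))) = 1/(2*sqrt(22)) = sqrt(22)/44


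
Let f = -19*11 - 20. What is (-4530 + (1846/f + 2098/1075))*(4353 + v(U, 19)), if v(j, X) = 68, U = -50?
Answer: -4936827947118/246175 ≈ -2.0054e+7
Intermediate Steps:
f = -229 (f = -209 - 20 = -229)
(-4530 + (1846/f + 2098/1075))*(4353 + v(U, 19)) = (-4530 + (1846/(-229) + 2098/1075))*(4353 + 68) = (-4530 + (1846*(-1/229) + 2098*(1/1075)))*4421 = (-4530 + (-1846/229 + 2098/1075))*4421 = (-4530 - 1504008/246175)*4421 = -1116676758/246175*4421 = -4936827947118/246175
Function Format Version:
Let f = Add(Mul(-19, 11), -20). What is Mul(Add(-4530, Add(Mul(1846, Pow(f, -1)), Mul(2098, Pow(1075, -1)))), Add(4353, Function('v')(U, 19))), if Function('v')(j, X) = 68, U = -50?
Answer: Rational(-4936827947118, 246175) ≈ -2.0054e+7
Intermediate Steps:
f = -229 (f = Add(-209, -20) = -229)
Mul(Add(-4530, Add(Mul(1846, Pow(f, -1)), Mul(2098, Pow(1075, -1)))), Add(4353, Function('v')(U, 19))) = Mul(Add(-4530, Add(Mul(1846, Pow(-229, -1)), Mul(2098, Pow(1075, -1)))), Add(4353, 68)) = Mul(Add(-4530, Add(Mul(1846, Rational(-1, 229)), Mul(2098, Rational(1, 1075)))), 4421) = Mul(Add(-4530, Add(Rational(-1846, 229), Rational(2098, 1075))), 4421) = Mul(Add(-4530, Rational(-1504008, 246175)), 4421) = Mul(Rational(-1116676758, 246175), 4421) = Rational(-4936827947118, 246175)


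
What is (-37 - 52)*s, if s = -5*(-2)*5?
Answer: -4450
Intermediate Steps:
s = 50 (s = 10*5 = 50)
(-37 - 52)*s = (-37 - 52)*50 = -89*50 = -4450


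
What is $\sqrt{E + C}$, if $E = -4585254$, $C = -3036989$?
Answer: $i \sqrt{7622243} \approx 2760.8 i$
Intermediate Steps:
$\sqrt{E + C} = \sqrt{-4585254 - 3036989} = \sqrt{-7622243} = i \sqrt{7622243}$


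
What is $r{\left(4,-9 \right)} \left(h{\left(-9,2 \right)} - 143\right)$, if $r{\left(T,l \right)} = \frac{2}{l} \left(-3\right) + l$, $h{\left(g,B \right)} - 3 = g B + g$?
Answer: $\frac{4175}{3} \approx 1391.7$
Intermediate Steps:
$h{\left(g,B \right)} = 3 + g + B g$ ($h{\left(g,B \right)} = 3 + \left(g B + g\right) = 3 + \left(B g + g\right) = 3 + \left(g + B g\right) = 3 + g + B g$)
$r{\left(T,l \right)} = l - \frac{6}{l}$ ($r{\left(T,l \right)} = - \frac{6}{l} + l = l - \frac{6}{l}$)
$r{\left(4,-9 \right)} \left(h{\left(-9,2 \right)} - 143\right) = \left(-9 - \frac{6}{-9}\right) \left(\left(3 - 9 + 2 \left(-9\right)\right) - 143\right) = \left(-9 - - \frac{2}{3}\right) \left(\left(3 - 9 - 18\right) - 143\right) = \left(-9 + \frac{2}{3}\right) \left(-24 - 143\right) = \left(- \frac{25}{3}\right) \left(-167\right) = \frac{4175}{3}$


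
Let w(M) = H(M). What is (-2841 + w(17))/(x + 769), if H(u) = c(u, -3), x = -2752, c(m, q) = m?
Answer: 2824/1983 ≈ 1.4241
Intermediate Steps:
H(u) = u
w(M) = M
(-2841 + w(17))/(x + 769) = (-2841 + 17)/(-2752 + 769) = -2824/(-1983) = -2824*(-1/1983) = 2824/1983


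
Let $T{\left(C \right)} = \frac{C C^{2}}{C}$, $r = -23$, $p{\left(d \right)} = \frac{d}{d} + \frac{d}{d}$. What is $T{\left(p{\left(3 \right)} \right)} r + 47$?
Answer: $-45$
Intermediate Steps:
$p{\left(d \right)} = 2$ ($p{\left(d \right)} = 1 + 1 = 2$)
$T{\left(C \right)} = C^{2}$ ($T{\left(C \right)} = \frac{C^{3}}{C} = C^{2}$)
$T{\left(p{\left(3 \right)} \right)} r + 47 = 2^{2} \left(-23\right) + 47 = 4 \left(-23\right) + 47 = -92 + 47 = -45$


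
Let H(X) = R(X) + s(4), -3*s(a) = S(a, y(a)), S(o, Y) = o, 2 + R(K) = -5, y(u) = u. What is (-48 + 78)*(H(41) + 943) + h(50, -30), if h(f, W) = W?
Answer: 28010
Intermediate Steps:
R(K) = -7 (R(K) = -2 - 5 = -7)
s(a) = -a/3
H(X) = -25/3 (H(X) = -7 - ⅓*4 = -7 - 4/3 = -25/3)
(-48 + 78)*(H(41) + 943) + h(50, -30) = (-48 + 78)*(-25/3 + 943) - 30 = 30*(2804/3) - 30 = 28040 - 30 = 28010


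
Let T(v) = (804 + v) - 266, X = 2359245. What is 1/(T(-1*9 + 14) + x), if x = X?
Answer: 1/2359788 ≈ 4.2377e-7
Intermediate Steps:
x = 2359245
T(v) = 538 + v
1/(T(-1*9 + 14) + x) = 1/((538 + (-1*9 + 14)) + 2359245) = 1/((538 + (-9 + 14)) + 2359245) = 1/((538 + 5) + 2359245) = 1/(543 + 2359245) = 1/2359788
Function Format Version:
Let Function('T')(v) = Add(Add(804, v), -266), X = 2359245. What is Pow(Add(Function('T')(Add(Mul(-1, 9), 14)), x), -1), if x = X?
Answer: Rational(1, 2359788) ≈ 4.2377e-7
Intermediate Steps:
x = 2359245
Function('T')(v) = Add(538, v)
Pow(Add(Function('T')(Add(Mul(-1, 9), 14)), x), -1) = Pow(Add(Add(538, Add(Mul(-1, 9), 14)), 2359245), -1) = Pow(Add(Add(538, Add(-9, 14)), 2359245), -1) = Pow(Add(Add(538, 5), 2359245), -1) = Pow(Add(543, 2359245), -1) = Pow(2359788, -1) = Rational(1, 2359788)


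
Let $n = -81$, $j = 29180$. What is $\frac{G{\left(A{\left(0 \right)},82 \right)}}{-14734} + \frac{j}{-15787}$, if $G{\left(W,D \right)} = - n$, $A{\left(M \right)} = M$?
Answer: $- \frac{431216867}{232605658} \approx -1.8539$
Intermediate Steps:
$G{\left(W,D \right)} = 81$ ($G{\left(W,D \right)} = \left(-1\right) \left(-81\right) = 81$)
$\frac{G{\left(A{\left(0 \right)},82 \right)}}{-14734} + \frac{j}{-15787} = \frac{81}{-14734} + \frac{29180}{-15787} = 81 \left(- \frac{1}{14734}\right) + 29180 \left(- \frac{1}{15787}\right) = - \frac{81}{14734} - \frac{29180}{15787} = - \frac{431216867}{232605658}$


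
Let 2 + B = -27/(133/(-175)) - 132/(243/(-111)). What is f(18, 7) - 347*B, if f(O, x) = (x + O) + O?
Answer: -16679398/513 ≈ -32513.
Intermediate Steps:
f(O, x) = x + 2*O (f(O, x) = (O + x) + O = x + 2*O)
B = 48131/513 (B = -2 + (-27/(133/(-175)) - 132/(243/(-111))) = -2 + (-27/(133*(-1/175)) - 132/(243*(-1/111))) = -2 + (-27/(-19/25) - 132/(-81/37)) = -2 + (-27*(-25/19) - 132*(-37/81)) = -2 + (675/19 + 1628/27) = -2 + 49157/513 = 48131/513 ≈ 93.823)
f(18, 7) - 347*B = (7 + 2*18) - 347*48131/513 = (7 + 36) - 16701457/513 = 43 - 16701457/513 = -16679398/513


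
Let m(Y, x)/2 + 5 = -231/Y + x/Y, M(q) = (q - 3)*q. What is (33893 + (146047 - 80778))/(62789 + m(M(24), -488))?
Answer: 24988824/15819589 ≈ 1.5796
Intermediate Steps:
M(q) = q*(-3 + q) (M(q) = (-3 + q)*q = q*(-3 + q))
m(Y, x) = -10 - 462/Y + 2*x/Y (m(Y, x) = -10 + 2*(-231/Y + x/Y) = -10 + (-462/Y + 2*x/Y) = -10 - 462/Y + 2*x/Y)
(33893 + (146047 - 80778))/(62789 + m(M(24), -488)) = (33893 + (146047 - 80778))/(62789 + 2*(-231 - 488 - 120*(-3 + 24))/((24*(-3 + 24)))) = (33893 + 65269)/(62789 + 2*(-231 - 488 - 120*21)/((24*21))) = 99162/(62789 + 2*(-231 - 488 - 5*504)/504) = 99162/(62789 + 2*(1/504)*(-231 - 488 - 2520)) = 99162/(62789 + 2*(1/504)*(-3239)) = 99162/(62789 - 3239/252) = 99162/(15819589/252) = 99162*(252/15819589) = 24988824/15819589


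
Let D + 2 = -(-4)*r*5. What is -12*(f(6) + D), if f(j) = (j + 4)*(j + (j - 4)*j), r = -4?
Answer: -1176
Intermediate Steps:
f(j) = (4 + j)*(j + j*(-4 + j)) (f(j) = (4 + j)*(j + (-4 + j)*j) = (4 + j)*(j + j*(-4 + j)))
D = -82 (D = -2 - (-4)*(-4)*5 = -2 - 2*8*5 = -2 - 16*5 = -2 - 80 = -82)
-12*(f(6) + D) = -12*(6*(-12 + 6 + 6²) - 82) = -12*(6*(-12 + 6 + 36) - 82) = -12*(6*30 - 82) = -12*(180 - 82) = -12*98 = -1176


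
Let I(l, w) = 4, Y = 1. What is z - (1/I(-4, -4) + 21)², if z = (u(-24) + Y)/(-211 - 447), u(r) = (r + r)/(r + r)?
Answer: -2377041/5264 ≈ -451.57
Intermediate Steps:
u(r) = 1 (u(r) = (2*r)/((2*r)) = (2*r)*(1/(2*r)) = 1)
z = -1/329 (z = (1 + 1)/(-211 - 447) = 2/(-658) = 2*(-1/658) = -1/329 ≈ -0.0030395)
z - (1/I(-4, -4) + 21)² = -1/329 - (1/4 + 21)² = -1/329 - (¼ + 21)² = -1/329 - (85/4)² = -1/329 - 1*7225/16 = -1/329 - 7225/16 = -2377041/5264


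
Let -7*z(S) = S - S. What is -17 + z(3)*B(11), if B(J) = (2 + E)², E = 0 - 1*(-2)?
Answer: -17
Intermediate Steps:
z(S) = 0 (z(S) = -(S - S)/7 = -⅐*0 = 0)
E = 2 (E = 0 + 2 = 2)
B(J) = 16 (B(J) = (2 + 2)² = 4² = 16)
-17 + z(3)*B(11) = -17 + 0*16 = -17 + 0 = -17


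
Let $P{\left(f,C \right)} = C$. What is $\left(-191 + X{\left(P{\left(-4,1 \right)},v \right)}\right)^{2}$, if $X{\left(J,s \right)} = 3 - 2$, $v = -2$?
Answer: $36100$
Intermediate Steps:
$X{\left(J,s \right)} = 1$ ($X{\left(J,s \right)} = 3 - 2 = 1$)
$\left(-191 + X{\left(P{\left(-4,1 \right)},v \right)}\right)^{2} = \left(-191 + 1\right)^{2} = \left(-190\right)^{2} = 36100$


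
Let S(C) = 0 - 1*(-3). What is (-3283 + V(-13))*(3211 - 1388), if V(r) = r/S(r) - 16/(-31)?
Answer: -557243702/93 ≈ -5.9919e+6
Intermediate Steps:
S(C) = 3 (S(C) = 0 + 3 = 3)
V(r) = 16/31 + r/3 (V(r) = r/3 - 16/(-31) = r*(⅓) - 16*(-1/31) = r/3 + 16/31 = 16/31 + r/3)
(-3283 + V(-13))*(3211 - 1388) = (-3283 + (16/31 + (⅓)*(-13)))*(3211 - 1388) = (-3283 + (16/31 - 13/3))*1823 = (-3283 - 355/93)*1823 = -305674/93*1823 = -557243702/93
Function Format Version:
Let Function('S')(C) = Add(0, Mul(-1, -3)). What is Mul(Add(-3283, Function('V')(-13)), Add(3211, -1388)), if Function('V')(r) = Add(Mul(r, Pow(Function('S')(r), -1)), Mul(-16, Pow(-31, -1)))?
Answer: Rational(-557243702, 93) ≈ -5.9919e+6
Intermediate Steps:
Function('S')(C) = 3 (Function('S')(C) = Add(0, 3) = 3)
Function('V')(r) = Add(Rational(16, 31), Mul(Rational(1, 3), r)) (Function('V')(r) = Add(Mul(r, Pow(3, -1)), Mul(-16, Pow(-31, -1))) = Add(Mul(r, Rational(1, 3)), Mul(-16, Rational(-1, 31))) = Add(Mul(Rational(1, 3), r), Rational(16, 31)) = Add(Rational(16, 31), Mul(Rational(1, 3), r)))
Mul(Add(-3283, Function('V')(-13)), Add(3211, -1388)) = Mul(Add(-3283, Add(Rational(16, 31), Mul(Rational(1, 3), -13))), Add(3211, -1388)) = Mul(Add(-3283, Add(Rational(16, 31), Rational(-13, 3))), 1823) = Mul(Add(-3283, Rational(-355, 93)), 1823) = Mul(Rational(-305674, 93), 1823) = Rational(-557243702, 93)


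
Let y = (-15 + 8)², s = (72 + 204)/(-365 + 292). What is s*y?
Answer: -13524/73 ≈ -185.26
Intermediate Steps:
s = -276/73 (s = 276/(-73) = 276*(-1/73) = -276/73 ≈ -3.7808)
y = 49 (y = (-7)² = 49)
s*y = -276/73*49 = -13524/73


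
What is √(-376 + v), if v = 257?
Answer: I*√119 ≈ 10.909*I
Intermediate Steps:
√(-376 + v) = √(-376 + 257) = √(-119) = I*√119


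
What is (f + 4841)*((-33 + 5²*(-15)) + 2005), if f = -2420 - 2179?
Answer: 386474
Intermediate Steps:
f = -4599
(f + 4841)*((-33 + 5²*(-15)) + 2005) = (-4599 + 4841)*((-33 + 5²*(-15)) + 2005) = 242*((-33 + 25*(-15)) + 2005) = 242*((-33 - 375) + 2005) = 242*(-408 + 2005) = 242*1597 = 386474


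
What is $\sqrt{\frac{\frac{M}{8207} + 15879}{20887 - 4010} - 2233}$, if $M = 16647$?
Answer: $\frac{i \sqrt{42821811991914010993}}{138509539} \approx 47.245 i$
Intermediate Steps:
$\sqrt{\frac{\frac{M}{8207} + 15879}{20887 - 4010} - 2233} = \sqrt{\frac{\frac{16647}{8207} + 15879}{20887 - 4010} - 2233} = \sqrt{\frac{16647 \cdot \frac{1}{8207} + 15879}{16877} - 2233} = \sqrt{\left(\frac{16647}{8207} + 15879\right) \frac{1}{16877} - 2233} = \sqrt{\frac{130335600}{8207} \cdot \frac{1}{16877} - 2233} = \sqrt{\frac{130335600}{138509539} - 2233} = \sqrt{- \frac{309161464987}{138509539}} = \frac{i \sqrt{42821811991914010993}}{138509539}$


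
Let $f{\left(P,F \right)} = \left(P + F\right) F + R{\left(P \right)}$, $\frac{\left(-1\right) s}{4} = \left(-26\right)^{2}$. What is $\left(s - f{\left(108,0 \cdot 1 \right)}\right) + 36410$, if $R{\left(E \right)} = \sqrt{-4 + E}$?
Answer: $33706 - 2 \sqrt{26} \approx 33696.0$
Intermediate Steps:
$s = -2704$ ($s = - 4 \left(-26\right)^{2} = \left(-4\right) 676 = -2704$)
$f{\left(P,F \right)} = \sqrt{-4 + P} + F \left(F + P\right)$ ($f{\left(P,F \right)} = \left(P + F\right) F + \sqrt{-4 + P} = \left(F + P\right) F + \sqrt{-4 + P} = F \left(F + P\right) + \sqrt{-4 + P} = \sqrt{-4 + P} + F \left(F + P\right)$)
$\left(s - f{\left(108,0 \cdot 1 \right)}\right) + 36410 = \left(-2704 - \left(\left(0 \cdot 1\right)^{2} + \sqrt{-4 + 108} + 0 \cdot 1 \cdot 108\right)\right) + 36410 = \left(-2704 - \left(0^{2} + \sqrt{104} + 0 \cdot 108\right)\right) + 36410 = \left(-2704 - \left(0 + 2 \sqrt{26} + 0\right)\right) + 36410 = \left(-2704 - 2 \sqrt{26}\right) + 36410 = 33706 - 2 \sqrt{26}$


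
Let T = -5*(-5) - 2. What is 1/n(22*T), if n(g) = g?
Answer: 1/506 ≈ 0.0019763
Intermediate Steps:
T = 23 (T = 25 - 2 = 23)
1/n(22*T) = 1/(22*23) = 1/506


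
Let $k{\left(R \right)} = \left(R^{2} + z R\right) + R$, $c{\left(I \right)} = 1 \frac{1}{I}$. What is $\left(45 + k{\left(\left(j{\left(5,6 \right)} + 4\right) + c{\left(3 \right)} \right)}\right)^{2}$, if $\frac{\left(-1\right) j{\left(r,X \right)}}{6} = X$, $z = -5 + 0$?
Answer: $\frac{111724900}{81} \approx 1.3793 \cdot 10^{6}$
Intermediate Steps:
$c{\left(I \right)} = \frac{1}{I}$
$z = -5$
$j{\left(r,X \right)} = - 6 X$
$k{\left(R \right)} = R^{2} - 4 R$ ($k{\left(R \right)} = \left(R^{2} - 5 R\right) + R = R^{2} - 4 R$)
$\left(45 + k{\left(\left(j{\left(5,6 \right)} + 4\right) + c{\left(3 \right)} \right)}\right)^{2} = \left(45 + \left(\left(\left(-6\right) 6 + 4\right) + \frac{1}{3}\right) \left(-4 + \left(\left(\left(-6\right) 6 + 4\right) + \frac{1}{3}\right)\right)\right)^{2} = \left(45 + \left(\left(-36 + 4\right) + \frac{1}{3}\right) \left(-4 + \left(\left(-36 + 4\right) + \frac{1}{3}\right)\right)\right)^{2} = \left(45 + \left(-32 + \frac{1}{3}\right) \left(-4 + \left(-32 + \frac{1}{3}\right)\right)\right)^{2} = \left(45 - \frac{95 \left(-4 - \frac{95}{3}\right)}{3}\right)^{2} = \left(45 - - \frac{10165}{9}\right)^{2} = \left(45 + \frac{10165}{9}\right)^{2} = \left(\frac{10570}{9}\right)^{2} = \frac{111724900}{81}$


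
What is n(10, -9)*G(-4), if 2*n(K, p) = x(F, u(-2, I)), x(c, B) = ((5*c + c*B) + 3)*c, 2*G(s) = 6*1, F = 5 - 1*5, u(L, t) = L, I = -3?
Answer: 0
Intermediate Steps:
F = 0 (F = 5 - 5 = 0)
G(s) = 3 (G(s) = (6*1)/2 = (½)*6 = 3)
x(c, B) = c*(3 + 5*c + B*c) (x(c, B) = ((5*c + B*c) + 3)*c = (3 + 5*c + B*c)*c = c*(3 + 5*c + B*c))
n(K, p) = 0 (n(K, p) = (0*(3 + 5*0 - 2*0))/2 = (0*(3 + 0 + 0))/2 = (0*3)/2 = (½)*0 = 0)
n(10, -9)*G(-4) = 0*3 = 0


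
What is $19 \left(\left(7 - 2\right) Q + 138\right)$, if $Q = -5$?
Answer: $2147$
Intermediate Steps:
$19 \left(\left(7 - 2\right) Q + 138\right) = 19 \left(\left(7 - 2\right) \left(-5\right) + 138\right) = 19 \left(5 \left(-5\right) + 138\right) = 19 \left(-25 + 138\right) = 19 \cdot 113 = 2147$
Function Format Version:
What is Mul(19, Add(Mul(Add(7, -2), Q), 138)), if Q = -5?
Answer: 2147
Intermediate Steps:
Mul(19, Add(Mul(Add(7, -2), Q), 138)) = Mul(19, Add(Mul(Add(7, -2), -5), 138)) = Mul(19, Add(Mul(5, -5), 138)) = Mul(19, Add(-25, 138)) = Mul(19, 113) = 2147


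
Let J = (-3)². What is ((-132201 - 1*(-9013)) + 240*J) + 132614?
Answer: 11586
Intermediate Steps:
J = 9
((-132201 - 1*(-9013)) + 240*J) + 132614 = ((-132201 - 1*(-9013)) + 240*9) + 132614 = ((-132201 + 9013) + 2160) + 132614 = (-123188 + 2160) + 132614 = -121028 + 132614 = 11586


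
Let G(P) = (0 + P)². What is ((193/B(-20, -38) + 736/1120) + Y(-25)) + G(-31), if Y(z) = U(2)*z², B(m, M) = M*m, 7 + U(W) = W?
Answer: -11507633/5320 ≈ -2163.1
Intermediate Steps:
U(W) = -7 + W
G(P) = P²
Y(z) = -5*z² (Y(z) = (-7 + 2)*z² = -5*z²)
((193/B(-20, -38) + 736/1120) + Y(-25)) + G(-31) = ((193/((-38*(-20))) + 736/1120) - 5*(-25)²) + (-31)² = ((193/760 + 736*(1/1120)) - 5*625) + 961 = ((193*(1/760) + 23/35) - 3125) + 961 = ((193/760 + 23/35) - 3125) + 961 = (4847/5320 - 3125) + 961 = -16620153/5320 + 961 = -11507633/5320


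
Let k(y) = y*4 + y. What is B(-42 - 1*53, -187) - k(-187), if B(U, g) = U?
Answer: 840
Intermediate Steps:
k(y) = 5*y (k(y) = 4*y + y = 5*y)
B(-42 - 1*53, -187) - k(-187) = (-42 - 1*53) - 5*(-187) = (-42 - 53) - 1*(-935) = -95 + 935 = 840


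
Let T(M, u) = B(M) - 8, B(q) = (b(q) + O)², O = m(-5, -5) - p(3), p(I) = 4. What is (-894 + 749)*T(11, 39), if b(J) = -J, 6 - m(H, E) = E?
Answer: -1160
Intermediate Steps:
m(H, E) = 6 - E
O = 7 (O = (6 - 1*(-5)) - 1*4 = (6 + 5) - 4 = 11 - 4 = 7)
B(q) = (7 - q)² (B(q) = (-q + 7)² = (7 - q)²)
T(M, u) = -8 + (-7 + M)² (T(M, u) = (-7 + M)² - 8 = -8 + (-7 + M)²)
(-894 + 749)*T(11, 39) = (-894 + 749)*(-8 + (-7 + 11)²) = -145*(-8 + 4²) = -145*(-8 + 16) = -145*8 = -1160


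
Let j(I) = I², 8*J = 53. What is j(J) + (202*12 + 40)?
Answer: 160505/64 ≈ 2507.9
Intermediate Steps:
J = 53/8 (J = (⅛)*53 = 53/8 ≈ 6.6250)
j(J) + (202*12 + 40) = (53/8)² + (202*12 + 40) = 2809/64 + (2424 + 40) = 2809/64 + 2464 = 160505/64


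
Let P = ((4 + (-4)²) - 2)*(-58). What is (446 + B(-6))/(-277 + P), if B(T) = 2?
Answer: -448/1321 ≈ -0.33914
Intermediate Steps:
P = -1044 (P = ((4 + 16) - 2)*(-58) = (20 - 2)*(-58) = 18*(-58) = -1044)
(446 + B(-6))/(-277 + P) = (446 + 2)/(-277 - 1044) = 448/(-1321) = 448*(-1/1321) = -448/1321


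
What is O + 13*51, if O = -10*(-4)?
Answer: 703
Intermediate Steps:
O = 40
O + 13*51 = 40 + 13*51 = 40 + 663 = 703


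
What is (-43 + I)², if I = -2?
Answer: 2025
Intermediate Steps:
(-43 + I)² = (-43 - 2)² = (-45)² = 2025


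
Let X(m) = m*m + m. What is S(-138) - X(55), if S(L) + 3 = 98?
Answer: -2985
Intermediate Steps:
X(m) = m + m² (X(m) = m² + m = m + m²)
S(L) = 95 (S(L) = -3 + 98 = 95)
S(-138) - X(55) = 95 - 55*(1 + 55) = 95 - 55*56 = 95 - 1*3080 = 95 - 3080 = -2985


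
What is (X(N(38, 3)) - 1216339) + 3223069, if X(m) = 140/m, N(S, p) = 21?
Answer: 6020210/3 ≈ 2.0067e+6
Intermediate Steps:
(X(N(38, 3)) - 1216339) + 3223069 = (140/21 - 1216339) + 3223069 = (140*(1/21) - 1216339) + 3223069 = (20/3 - 1216339) + 3223069 = -3648997/3 + 3223069 = 6020210/3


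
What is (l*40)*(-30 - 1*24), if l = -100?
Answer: 216000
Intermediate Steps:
(l*40)*(-30 - 1*24) = (-100*40)*(-30 - 1*24) = -4000*(-30 - 24) = -4000*(-54) = 216000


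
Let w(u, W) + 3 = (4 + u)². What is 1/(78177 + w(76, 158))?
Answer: 1/84574 ≈ 1.1824e-5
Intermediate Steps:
w(u, W) = -3 + (4 + u)²
1/(78177 + w(76, 158)) = 1/(78177 + (-3 + (4 + 76)²)) = 1/(78177 + (-3 + 80²)) = 1/(78177 + (-3 + 6400)) = 1/(78177 + 6397) = 1/84574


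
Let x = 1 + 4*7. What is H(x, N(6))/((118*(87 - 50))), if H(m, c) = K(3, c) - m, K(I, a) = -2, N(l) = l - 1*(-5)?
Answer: -31/4366 ≈ -0.0071003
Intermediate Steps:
N(l) = 5 + l (N(l) = l + 5 = 5 + l)
x = 29 (x = 1 + 28 = 29)
H(m, c) = -2 - m
H(x, N(6))/((118*(87 - 50))) = (-2 - 1*29)/((118*(87 - 50))) = (-2 - 29)/((118*37)) = -31/4366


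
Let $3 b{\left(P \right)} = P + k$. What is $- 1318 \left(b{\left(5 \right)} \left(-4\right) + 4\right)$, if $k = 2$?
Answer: $\frac{21088}{3} \approx 7029.3$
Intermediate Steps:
$b{\left(P \right)} = \frac{2}{3} + \frac{P}{3}$ ($b{\left(P \right)} = \frac{P + 2}{3} = \frac{2 + P}{3} = \frac{2}{3} + \frac{P}{3}$)
$- 1318 \left(b{\left(5 \right)} \left(-4\right) + 4\right) = - 1318 \left(\left(\frac{2}{3} + \frac{1}{3} \cdot 5\right) \left(-4\right) + 4\right) = - 1318 \left(\left(\frac{2}{3} + \frac{5}{3}\right) \left(-4\right) + 4\right) = - 1318 \left(\frac{7}{3} \left(-4\right) + 4\right) = - 1318 \left(- \frac{28}{3} + 4\right) = \left(-1318\right) \left(- \frac{16}{3}\right) = \frac{21088}{3}$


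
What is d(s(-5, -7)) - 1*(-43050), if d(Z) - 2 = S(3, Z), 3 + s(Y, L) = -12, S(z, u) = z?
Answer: 43055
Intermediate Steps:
s(Y, L) = -15 (s(Y, L) = -3 - 12 = -15)
d(Z) = 5 (d(Z) = 2 + 3 = 5)
d(s(-5, -7)) - 1*(-43050) = 5 - 1*(-43050) = 5 + 43050 = 43055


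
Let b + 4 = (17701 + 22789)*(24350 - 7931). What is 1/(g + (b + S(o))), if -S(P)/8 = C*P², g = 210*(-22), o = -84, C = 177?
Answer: 1/654809390 ≈ 1.5272e-9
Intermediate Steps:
b = 664805306 (b = -4 + (17701 + 22789)*(24350 - 7931) = -4 + 40490*16419 = -4 + 664805310 = 664805306)
g = -4620
S(P) = -1416*P²
1/(g + (b + S(o))) = 1/(-4620 + (664805306 - 1416*(-84)²)) = 1/(-4620 + (664805306 - 1416*7056)) = 1/(-4620 + (664805306 - 9991296)) = 1/(-4620 + 654814010) = 1/654809390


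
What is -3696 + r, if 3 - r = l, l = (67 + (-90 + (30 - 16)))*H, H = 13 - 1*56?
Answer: -4080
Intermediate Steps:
H = -43 (H = 13 - 56 = -43)
l = 387 (l = (67 + (-90 + (30 - 16)))*(-43) = (67 + (-90 + 14))*(-43) = (67 - 76)*(-43) = -9*(-43) = 387)
r = -384 (r = 3 - 1*387 = 3 - 387 = -384)
-3696 + r = -3696 - 384 = -4080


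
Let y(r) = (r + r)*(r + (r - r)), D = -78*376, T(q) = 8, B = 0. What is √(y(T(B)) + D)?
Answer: 20*I*√73 ≈ 170.88*I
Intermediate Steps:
D = -29328
y(r) = 2*r² (y(r) = (2*r)*(r + 0) = (2*r)*r = 2*r²)
√(y(T(B)) + D) = √(2*8² - 29328) = √(2*64 - 29328) = √(128 - 29328) = √(-29200) = 20*I*√73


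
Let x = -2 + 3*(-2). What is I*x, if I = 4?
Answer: -32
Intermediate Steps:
x = -8 (x = -2 - 6 = -8)
I*x = 4*(-8) = -32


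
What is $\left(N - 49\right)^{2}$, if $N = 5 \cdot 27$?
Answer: $7396$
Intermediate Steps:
$N = 135$
$\left(N - 49\right)^{2} = \left(135 - 49\right)^{2} = 86^{2} = 7396$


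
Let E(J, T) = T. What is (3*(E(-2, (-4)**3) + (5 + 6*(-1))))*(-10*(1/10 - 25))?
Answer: -48555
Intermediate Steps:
(3*(E(-2, (-4)**3) + (5 + 6*(-1))))*(-10*(1/10 - 25)) = (3*((-4)**3 + (5 + 6*(-1))))*(-10*(1/10 - 25)) = (3*(-64 + (5 - 6)))*(-10*(1/10 - 25)) = (3*(-64 - 1))*(-10*(-249/10)) = (3*(-65))*249 = -195*249 = -48555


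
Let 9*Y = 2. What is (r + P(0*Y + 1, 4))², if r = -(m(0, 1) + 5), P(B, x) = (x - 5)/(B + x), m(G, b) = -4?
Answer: 36/25 ≈ 1.4400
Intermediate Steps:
Y = 2/9 (Y = (⅑)*2 = 2/9 ≈ 0.22222)
P(B, x) = (-5 + x)/(B + x)
r = -1 (r = -(-4 + 5) = -1*1 = -1)
(r + P(0*Y + 1, 4))² = (-1 + (-5 + 4)/((0*(2/9) + 1) + 4))² = (-1 - 1/((0 + 1) + 4))² = (-1 - 1/(1 + 4))² = (-1 - 1/5)² = (-1 + (⅕)*(-1))² = (-1 - ⅕)² = (-6/5)² = 36/25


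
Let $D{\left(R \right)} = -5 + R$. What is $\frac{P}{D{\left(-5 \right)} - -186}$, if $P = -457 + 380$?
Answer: $- \frac{7}{16} \approx -0.4375$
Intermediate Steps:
$P = -77$
$\frac{P}{D{\left(-5 \right)} - -186} = \frac{1}{\left(-5 - 5\right) - -186} \left(-77\right) = \frac{1}{-10 + 186} \left(-77\right) = \frac{1}{176} \left(-77\right) = - \frac{7}{16}$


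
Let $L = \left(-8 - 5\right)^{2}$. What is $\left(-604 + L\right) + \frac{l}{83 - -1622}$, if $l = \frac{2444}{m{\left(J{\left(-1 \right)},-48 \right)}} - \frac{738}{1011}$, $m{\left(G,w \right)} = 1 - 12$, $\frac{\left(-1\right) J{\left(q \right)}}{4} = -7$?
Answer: $- \frac{2750215559}{6320435} \approx -435.13$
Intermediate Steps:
$J{\left(q \right)} = 28$ ($J{\left(q \right)} = \left(-4\right) \left(-7\right) = 28$)
$m{\left(G,w \right)} = -11$
$L = 169$ ($L = \left(-13\right)^{2} = 169$)
$l = - \frac{826334}{3707}$ ($l = \frac{2444}{-11} - \frac{738}{1011} = 2444 \left(- \frac{1}{11}\right) - \frac{246}{337} = - \frac{2444}{11} - \frac{246}{337} = - \frac{826334}{3707} \approx -222.91$)
$\left(-604 + L\right) + \frac{l}{83 - -1622} = \left(-604 + 169\right) - \frac{826334}{3707 \left(83 - -1622\right)} = -435 - \frac{826334}{3707 \left(83 + 1622\right)} = -435 - \frac{826334}{3707 \cdot 1705} = -435 - \frac{826334}{6320435} = - \frac{2750215559}{6320435}$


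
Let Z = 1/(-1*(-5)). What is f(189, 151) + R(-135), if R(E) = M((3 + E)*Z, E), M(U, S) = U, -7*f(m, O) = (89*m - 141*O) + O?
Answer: 2953/5 ≈ 590.60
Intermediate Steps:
f(m, O) = 20*O - 89*m/7 (f(m, O) = -((89*m - 141*O) + O)/7 = -((-141*O + 89*m) + O)/7 = -(-140*O + 89*m)/7 = 20*O - 89*m/7)
Z = 1/5 ≈ 0.20000
R(E) = 3/5 + E/5 (R(E) = (3 + E)*(1/5) = 3/5 + E/5)
f(189, 151) + R(-135) = (20*151 - 89/7*189) + (3/5 + (1/5)*(-135)) = (3020 - 2403) + (3/5 - 27) = 617 - 132/5 = 2953/5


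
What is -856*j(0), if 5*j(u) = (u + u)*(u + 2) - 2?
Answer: 1712/5 ≈ 342.40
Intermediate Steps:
j(u) = -⅖ + 2*u*(2 + u)/5 (j(u) = ((u + u)*(u + 2) - 2)/5 = ((2*u)*(2 + u) - 2)/5 = (2*u*(2 + u) - 2)/5 = (-2 + 2*u*(2 + u))/5 = -⅖ + 2*u*(2 + u)/5)
-856*j(0) = -856*(-⅖ + (⅖)*0² + (⅘)*0) = -856*(-⅖ + (⅖)*0 + 0) = -856*(-⅖ + 0 + 0) = -856*(-⅖) = 1712/5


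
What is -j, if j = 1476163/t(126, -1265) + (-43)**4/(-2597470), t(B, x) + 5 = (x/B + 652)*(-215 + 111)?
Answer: 255941191639069/10926099109330 ≈ 23.425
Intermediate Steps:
t(B, x) = -67813 - 104*x/B (t(B, x) = -5 + (x/B + 652)*(-215 + 111) = -5 + (652 + x/B)*(-104) = -5 + (-67808 - 104*x/B) = -67813 - 104*x/B)
j = -255941191639069/10926099109330 (j = 1476163/(-67813 - 104*(-1265)/126) + (-43)**4/(-2597470) = 1476163/(-67813 - 104*(-1265)*1/126) + 3418801*(-1/2597470) = 1476163/(-67813 + 65780/63) - 3418801/2597470 = 1476163/(-4206439/63) - 3418801/2597470 = 1476163*(-63/4206439) - 3418801/2597470 = -92998269/4206439 - 3418801/2597470 = -255941191639069/10926099109330 ≈ -23.425)
-j = -1*(-255941191639069/10926099109330) = 255941191639069/10926099109330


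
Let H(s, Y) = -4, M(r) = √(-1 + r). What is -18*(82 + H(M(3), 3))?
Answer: -1404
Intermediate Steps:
-18*(82 + H(M(3), 3)) = -18*(82 - 4) = -18*78 = -1404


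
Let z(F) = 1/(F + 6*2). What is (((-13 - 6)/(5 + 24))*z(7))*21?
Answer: -21/29 ≈ -0.72414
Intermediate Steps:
z(F) = 1/(12 + F) (z(F) = 1/(F + 12) = 1/(12 + F))
(((-13 - 6)/(5 + 24))*z(7))*21 = (((-13 - 6)/(5 + 24))/(12 + 7))*21 = (-19/29/19)*21 = (-19*1/29*(1/19))*21 = -19/29*1/19*21 = -1/29*21 = -21/29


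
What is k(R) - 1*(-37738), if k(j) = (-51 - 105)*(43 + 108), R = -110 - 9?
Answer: 14182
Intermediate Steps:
R = -119
k(j) = -23556 (k(j) = -156*151 = -23556)
k(R) - 1*(-37738) = -23556 - 1*(-37738) = -23556 + 37738 = 14182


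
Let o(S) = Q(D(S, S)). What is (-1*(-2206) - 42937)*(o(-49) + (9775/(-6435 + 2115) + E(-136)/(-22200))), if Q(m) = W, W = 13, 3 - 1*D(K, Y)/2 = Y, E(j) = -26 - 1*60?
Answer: -116549326217/266400 ≈ -4.3750e+5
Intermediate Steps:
E(j) = -86 (E(j) = -26 - 60 = -86)
D(K, Y) = 6 - 2*Y
Q(m) = 13
o(S) = 13
(-1*(-2206) - 42937)*(o(-49) + (9775/(-6435 + 2115) + E(-136)/(-22200))) = (-1*(-2206) - 42937)*(13 + (9775/(-6435 + 2115) - 86/(-22200))) = (2206 - 42937)*(13 + (9775/(-4320) - 86*(-1/22200))) = -40731*(13 + (9775*(-1/4320) + 43/11100)) = -40731*(13 + (-1955/864 + 43/11100)) = -40731*(13 - 1805279/799200) = -40731*8584321/799200 = -116549326217/266400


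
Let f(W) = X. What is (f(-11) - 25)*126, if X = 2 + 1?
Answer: -2772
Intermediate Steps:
X = 3
f(W) = 3
(f(-11) - 25)*126 = (3 - 25)*126 = -22*126 = -2772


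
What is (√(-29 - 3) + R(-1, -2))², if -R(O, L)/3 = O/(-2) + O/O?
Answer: (9 - 8*I*√2)²/4 ≈ -11.75 - 50.912*I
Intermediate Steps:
R(O, L) = -3 + 3*O/2 (R(O, L) = -3*(O/(-2) + O/O) = -3*(O*(-½) + 1) = -3*(-O/2 + 1) = -3*(1 - O/2) = -3 + 3*O/2)
(√(-29 - 3) + R(-1, -2))² = (√(-29 - 3) + (-3 + (3/2)*(-1)))² = (√(-32) + (-3 - 3/2))² = (4*I*√2 - 9/2)² = (-9/2 + 4*I*√2)²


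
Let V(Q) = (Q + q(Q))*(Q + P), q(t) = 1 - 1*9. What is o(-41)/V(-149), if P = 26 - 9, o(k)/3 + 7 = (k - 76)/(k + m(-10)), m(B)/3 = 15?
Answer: -145/27632 ≈ -0.0052475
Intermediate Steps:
q(t) = -8 (q(t) = 1 - 9 = -8)
m(B) = 45 (m(B) = 3*15 = 45)
o(k) = -21 + 3*(-76 + k)/(45 + k) (o(k) = -21 + 3*((k - 76)/(k + 45)) = -21 + 3*((-76 + k)/(45 + k)) = -21 + 3*(-76 + k)/(45 + k))
P = 17
V(Q) = (-8 + Q)*(17 + Q) (V(Q) = (Q - 8)*(Q + 17) = (-8 + Q)*(17 + Q))
o(-41)/V(-149) = (3*(-391 - 6*(-41))/(45 - 41))/(-136 + (-149)² + 9*(-149)) = (3*(-391 + 246)/4)/(-136 + 22201 - 1341) = (3*(¼)*(-145))/20724 = -435/4*1/20724 = -145/27632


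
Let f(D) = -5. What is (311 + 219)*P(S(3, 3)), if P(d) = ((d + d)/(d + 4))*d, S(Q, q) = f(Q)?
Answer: -26500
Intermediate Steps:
S(Q, q) = -5
P(d) = 2*d**2/(4 + d) (P(d) = ((2*d)/(4 + d))*d = (2*d/(4 + d))*d = 2*d**2/(4 + d))
(311 + 219)*P(S(3, 3)) = (311 + 219)*(2*(-5)**2/(4 - 5)) = 530*(2*25/(-1)) = 530*(2*25*(-1)) = 530*(-50) = -26500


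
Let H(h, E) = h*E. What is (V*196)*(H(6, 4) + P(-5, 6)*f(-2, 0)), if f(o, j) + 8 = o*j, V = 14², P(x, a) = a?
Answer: -921984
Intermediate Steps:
V = 196
f(o, j) = -8 + j*o (f(o, j) = -8 + o*j = -8 + j*o)
H(h, E) = E*h
(V*196)*(H(6, 4) + P(-5, 6)*f(-2, 0)) = (196*196)*(4*6 + 6*(-8 + 0*(-2))) = 38416*(24 + 6*(-8 + 0)) = 38416*(24 + 6*(-8)) = 38416*(24 - 48) = 38416*(-24) = -921984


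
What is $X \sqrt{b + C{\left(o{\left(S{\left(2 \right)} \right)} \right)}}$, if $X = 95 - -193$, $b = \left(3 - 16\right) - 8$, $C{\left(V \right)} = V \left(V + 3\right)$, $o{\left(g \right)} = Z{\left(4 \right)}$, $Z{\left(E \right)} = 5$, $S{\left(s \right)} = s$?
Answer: $288 \sqrt{19} \approx 1255.4$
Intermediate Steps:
$o{\left(g \right)} = 5$
$C{\left(V \right)} = V \left(3 + V\right)$
$b = -21$ ($b = -13 - 8 = -21$)
$X = 288$ ($X = 95 + 193 = 288$)
$X \sqrt{b + C{\left(o{\left(S{\left(2 \right)} \right)} \right)}} = 288 \sqrt{-21 + 5 \left(3 + 5\right)} = 288 \sqrt{-21 + 5 \cdot 8} = 288 \sqrt{-21 + 40} = 288 \sqrt{19}$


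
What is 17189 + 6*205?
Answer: 18419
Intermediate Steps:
17189 + 6*205 = 17189 + 1230 = 18419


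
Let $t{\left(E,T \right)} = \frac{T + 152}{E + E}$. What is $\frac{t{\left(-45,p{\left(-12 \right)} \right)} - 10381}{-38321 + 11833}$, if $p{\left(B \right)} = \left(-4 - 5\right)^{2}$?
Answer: $\frac{934523}{2383920} \approx 0.39201$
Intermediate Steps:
$p{\left(B \right)} = 81$ ($p{\left(B \right)} = \left(-9\right)^{2} = 81$)
$t{\left(E,T \right)} = \frac{152 + T}{2 E}$
$\frac{t{\left(-45,p{\left(-12 \right)} \right)} - 10381}{-38321 + 11833} = \frac{\frac{152 + 81}{2 \left(-45\right)} - 10381}{-38321 + 11833} = \frac{\frac{1}{2} \left(- \frac{1}{45}\right) 233 - 10381}{-26488} = \left(- \frac{233}{90} - 10381\right) \left(- \frac{1}{26488}\right) = \left(- \frac{934523}{90}\right) \left(- \frac{1}{26488}\right) = \frac{934523}{2383920}$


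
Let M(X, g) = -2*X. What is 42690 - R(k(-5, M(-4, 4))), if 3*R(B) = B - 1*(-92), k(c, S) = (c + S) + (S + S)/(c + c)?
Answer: 639883/15 ≈ 42659.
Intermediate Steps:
k(c, S) = S + c + S/c (k(c, S) = (S + c) + (2*S)/((2*c)) = (S + c) + (2*S)*(1/(2*c)) = (S + c) + S/c = S + c + S/c)
R(B) = 92/3 + B/3 (R(B) = (B - 1*(-92))/3 = (B + 92)/3 = (92 + B)/3 = 92/3 + B/3)
42690 - R(k(-5, M(-4, 4))) = 42690 - (92/3 + (-2*(-4) - 5 - 2*(-4)/(-5))/3) = 42690 - (92/3 + (8 - 5 + 8*(-⅕))/3) = 42690 - (92/3 + (8 - 5 - 8/5)/3) = 42690 - (92/3 + (⅓)*(7/5)) = 42690 - (92/3 + 7/15) = 42690 - 1*467/15 = 42690 - 467/15 = 639883/15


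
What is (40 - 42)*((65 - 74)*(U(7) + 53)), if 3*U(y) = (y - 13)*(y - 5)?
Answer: 882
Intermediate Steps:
U(y) = (-13 + y)*(-5 + y)/3 (U(y) = ((y - 13)*(y - 5))/3 = ((-13 + y)*(-5 + y))/3 = (-13 + y)*(-5 + y)/3)
(40 - 42)*((65 - 74)*(U(7) + 53)) = (40 - 42)*((65 - 74)*((65/3 - 6*7 + (⅓)*7²) + 53)) = -(-18)*((65/3 - 42 + (⅓)*49) + 53) = -(-18)*((65/3 - 42 + 49/3) + 53) = -(-18)*(-4 + 53) = -(-18)*49 = -2*(-441) = 882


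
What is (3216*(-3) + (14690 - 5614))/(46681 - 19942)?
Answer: -572/26739 ≈ -0.021392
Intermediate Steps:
(3216*(-3) + (14690 - 5614))/(46681 - 19942) = (-9648 + 9076)/26739 = -572*1/26739 = -572/26739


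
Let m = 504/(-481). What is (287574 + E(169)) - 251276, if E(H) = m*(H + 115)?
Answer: 17316202/481 ≈ 36000.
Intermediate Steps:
m = -504/481 (m = 504*(-1/481) = -504/481 ≈ -1.0478)
E(H) = -57960/481 - 504*H/481 (E(H) = -504*(H + 115)/481 = -504*(115 + H)/481 = -57960/481 - 504*H/481)
(287574 + E(169)) - 251276 = (287574 + (-57960/481 - 504/481*169)) - 251276 = (287574 + (-57960/481 - 6552/37)) - 251276 = (287574 - 143136/481) - 251276 = 138179958/481 - 251276 = 17316202/481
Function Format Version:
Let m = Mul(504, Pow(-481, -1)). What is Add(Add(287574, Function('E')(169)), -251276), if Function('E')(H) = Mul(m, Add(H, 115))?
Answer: Rational(17316202, 481) ≈ 36000.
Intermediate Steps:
m = Rational(-504, 481) (m = Mul(504, Rational(-1, 481)) = Rational(-504, 481) ≈ -1.0478)
Function('E')(H) = Add(Rational(-57960, 481), Mul(Rational(-504, 481), H)) (Function('E')(H) = Mul(Rational(-504, 481), Add(H, 115)) = Mul(Rational(-504, 481), Add(115, H)) = Add(Rational(-57960, 481), Mul(Rational(-504, 481), H)))
Add(Add(287574, Function('E')(169)), -251276) = Add(Add(287574, Add(Rational(-57960, 481), Mul(Rational(-504, 481), 169))), -251276) = Add(Add(287574, Add(Rational(-57960, 481), Rational(-6552, 37))), -251276) = Add(Add(287574, Rational(-143136, 481)), -251276) = Add(Rational(138179958, 481), -251276) = Rational(17316202, 481)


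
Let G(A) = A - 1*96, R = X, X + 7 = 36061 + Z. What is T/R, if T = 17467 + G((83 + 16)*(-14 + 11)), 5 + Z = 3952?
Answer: 17074/40001 ≈ 0.42684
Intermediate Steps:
Z = 3947 (Z = -5 + 3952 = 3947)
X = 40001 (X = -7 + (36061 + 3947) = -7 + 40008 = 40001)
R = 40001
G(A) = -96 + A (G(A) = A - 96 = -96 + A)
T = 17074 (T = 17467 + (-96 + (83 + 16)*(-14 + 11)) = 17467 + (-96 + 99*(-3)) = 17467 + (-96 - 297) = 17467 - 393 = 17074)
T/R = 17074/40001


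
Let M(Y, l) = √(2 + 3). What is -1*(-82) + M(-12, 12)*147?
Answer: 82 + 147*√5 ≈ 410.70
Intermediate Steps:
M(Y, l) = √5
-1*(-82) + M(-12, 12)*147 = -1*(-82) + √5*147 = 82 + 147*√5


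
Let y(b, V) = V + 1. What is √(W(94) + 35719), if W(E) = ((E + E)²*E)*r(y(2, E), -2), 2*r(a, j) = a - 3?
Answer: 5*√6114527 ≈ 12364.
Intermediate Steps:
y(b, V) = 1 + V
r(a, j) = -3/2 + a/2 (r(a, j) = (a - 3)/2 = (-3 + a)/2 = -3/2 + a/2)
W(E) = 4*E³*(-1 + E/2) (W(E) = ((E + E)²*E)*(-3/2 + (1 + E)/2) = ((2*E)²*E)*(-3/2 + (½ + E/2)) = ((4*E²)*E)*(-1 + E/2) = (4*E³)*(-1 + E/2) = 4*E³*(-1 + E/2))
√(W(94) + 35719) = √(2*94³*(-2 + 94) + 35719) = √(2*830584*92 + 35719) = √(152827456 + 35719) = √152863175 = 5*√6114527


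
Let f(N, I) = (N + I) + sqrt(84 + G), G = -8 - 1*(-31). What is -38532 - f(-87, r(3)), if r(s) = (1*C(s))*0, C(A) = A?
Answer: -38445 - sqrt(107) ≈ -38455.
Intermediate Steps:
G = 23 (G = -8 + 31 = 23)
r(s) = 0 (r(s) = (1*s)*0 = s*0 = 0)
f(N, I) = I + N + sqrt(107) (f(N, I) = (N + I) + sqrt(84 + 23) = (I + N) + sqrt(107) = I + N + sqrt(107))
-38532 - f(-87, r(3)) = -38532 - (0 - 87 + sqrt(107)) = -38532 - (-87 + sqrt(107)) = -38532 + (87 - sqrt(107)) = -38445 - sqrt(107)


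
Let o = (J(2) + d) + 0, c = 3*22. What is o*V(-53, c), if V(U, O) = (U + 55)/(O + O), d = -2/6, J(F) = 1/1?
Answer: 1/99 ≈ 0.010101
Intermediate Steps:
c = 66
J(F) = 1
d = -1/3 (d = -2*1/6 = -1/3 ≈ -0.33333)
V(U, O) = (55 + U)/(2*O) (V(U, O) = (55 + U)/((2*O)) = (55 + U)*(1/(2*O)) = (55 + U)/(2*O))
o = 2/3 (o = (1 - 1/3) + 0 = 2/3 + 0 = 2/3 ≈ 0.66667)
o*V(-53, c) = 2*((1/2)*(55 - 53)/66)/3 = 2*((1/2)*(1/66)*2)/3 = (2/3)*(1/66) = 1/99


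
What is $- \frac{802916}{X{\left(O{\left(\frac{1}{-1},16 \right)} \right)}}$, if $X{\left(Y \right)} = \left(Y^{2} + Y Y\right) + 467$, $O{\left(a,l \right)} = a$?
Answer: $- \frac{802916}{469} \approx -1712.0$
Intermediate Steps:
$X{\left(Y \right)} = 467 + 2 Y^{2}$ ($X{\left(Y \right)} = \left(Y^{2} + Y^{2}\right) + 467 = 2 Y^{2} + 467 = 467 + 2 Y^{2}$)
$- \frac{802916}{X{\left(O{\left(\frac{1}{-1},16 \right)} \right)}} = - \frac{802916}{467 + 2 \left(\frac{1}{-1}\right)^{2}} = - \frac{802916}{467 + 2 \left(-1\right)^{2}} = - \frac{802916}{467 + 2 \cdot 1} = - \frac{802916}{467 + 2} = - \frac{802916}{469}$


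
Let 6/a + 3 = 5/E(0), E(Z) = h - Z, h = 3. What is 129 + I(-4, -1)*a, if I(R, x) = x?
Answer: 267/2 ≈ 133.50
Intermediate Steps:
E(Z) = 3 - Z
a = -9/2 (a = 6/(-3 + 5/(3 - 1*0)) = 6/(-3 + 5/(3 + 0)) = 6/(-3 + 5/3) = 6/(-4/3) = 6*(-¾) = -9/2 ≈ -4.5000)
129 + I(-4, -1)*a = 129 - 1*(-9/2) = 129 + 9/2 = 267/2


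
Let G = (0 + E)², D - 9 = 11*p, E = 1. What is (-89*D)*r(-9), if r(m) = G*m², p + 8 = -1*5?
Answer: 966006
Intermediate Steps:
p = -13 (p = -8 - 1*5 = -8 - 5 = -13)
D = -134 (D = 9 + 11*(-13) = 9 - 143 = -134)
G = 1 (G = (0 + 1)² = 1² = 1)
r(m) = m² (r(m) = 1*m² = m²)
(-89*D)*r(-9) = -89*(-134)*(-9)² = 11926*81 = 966006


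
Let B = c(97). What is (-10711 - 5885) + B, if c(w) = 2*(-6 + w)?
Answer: -16414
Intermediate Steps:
c(w) = -12 + 2*w
B = 182 (B = -12 + 2*97 = -12 + 194 = 182)
(-10711 - 5885) + B = (-10711 - 5885) + 182 = -16596 + 182 = -16414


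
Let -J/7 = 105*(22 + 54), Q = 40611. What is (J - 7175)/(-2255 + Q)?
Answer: -63035/38356 ≈ -1.6434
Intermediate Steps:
J = -55860 (J = -735*(22 + 54) = -735*76 = -7*7980 = -55860)
(J - 7175)/(-2255 + Q) = (-55860 - 7175)/(-2255 + 40611) = -63035/38356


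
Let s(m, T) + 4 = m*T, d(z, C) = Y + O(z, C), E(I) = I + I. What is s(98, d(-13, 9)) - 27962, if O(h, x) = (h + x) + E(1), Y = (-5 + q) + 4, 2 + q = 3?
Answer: -28162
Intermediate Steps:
q = 1 (q = -2 + 3 = 1)
E(I) = 2*I
Y = 0 (Y = (-5 + 1) + 4 = -4 + 4 = 0)
O(h, x) = 2 + h + x (O(h, x) = (h + x) + 2*1 = (h + x) + 2 = 2 + h + x)
d(z, C) = 2 + C + z (d(z, C) = 0 + (2 + z + C) = 0 + (2 + C + z) = 2 + C + z)
s(m, T) = -4 + T*m (s(m, T) = -4 + m*T = -4 + T*m)
s(98, d(-13, 9)) - 27962 = (-4 + (2 + 9 - 13)*98) - 27962 = (-4 - 2*98) - 27962 = (-4 - 196) - 27962 = -200 - 27962 = -28162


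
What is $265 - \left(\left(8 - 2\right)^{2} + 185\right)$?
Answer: $44$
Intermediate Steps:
$265 - \left(\left(8 - 2\right)^{2} + 185\right) = 265 - \left(6^{2} + 185\right) = 265 - \left(36 + 185\right) = 265 - 221 = 44$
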